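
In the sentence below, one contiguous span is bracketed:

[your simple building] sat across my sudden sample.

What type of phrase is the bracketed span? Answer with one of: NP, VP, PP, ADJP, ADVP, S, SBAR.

The bracketed span "your simple building" is headed by "building", making it a noun phrase (NP).

NP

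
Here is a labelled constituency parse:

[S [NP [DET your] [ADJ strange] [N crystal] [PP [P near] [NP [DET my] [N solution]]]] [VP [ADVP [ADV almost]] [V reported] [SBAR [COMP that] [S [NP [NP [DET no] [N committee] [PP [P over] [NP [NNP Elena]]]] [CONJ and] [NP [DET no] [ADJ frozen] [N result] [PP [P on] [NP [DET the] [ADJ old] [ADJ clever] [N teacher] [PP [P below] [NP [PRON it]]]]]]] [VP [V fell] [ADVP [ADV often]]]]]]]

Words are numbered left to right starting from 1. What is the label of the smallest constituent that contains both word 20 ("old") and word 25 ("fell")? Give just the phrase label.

S

The smallest bracket enclosing both words is [S no committee over Elena and no frozen result on the old clever teacher below it fell often], so the label is S.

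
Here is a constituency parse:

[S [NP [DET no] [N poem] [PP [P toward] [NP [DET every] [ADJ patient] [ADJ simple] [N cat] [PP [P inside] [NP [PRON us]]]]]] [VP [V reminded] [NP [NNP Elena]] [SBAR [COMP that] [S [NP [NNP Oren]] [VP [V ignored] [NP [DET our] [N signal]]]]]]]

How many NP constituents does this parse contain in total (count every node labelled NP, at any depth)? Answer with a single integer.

6

The NP constituents are: [NP no poem toward every patient simple cat inside us]; [NP every patient simple cat inside us]; [NP us]; [NP Elena]; [NP Oren]; [NP our signal]. Total: 6.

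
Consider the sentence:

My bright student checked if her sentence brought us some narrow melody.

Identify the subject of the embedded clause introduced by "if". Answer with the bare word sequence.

her sentence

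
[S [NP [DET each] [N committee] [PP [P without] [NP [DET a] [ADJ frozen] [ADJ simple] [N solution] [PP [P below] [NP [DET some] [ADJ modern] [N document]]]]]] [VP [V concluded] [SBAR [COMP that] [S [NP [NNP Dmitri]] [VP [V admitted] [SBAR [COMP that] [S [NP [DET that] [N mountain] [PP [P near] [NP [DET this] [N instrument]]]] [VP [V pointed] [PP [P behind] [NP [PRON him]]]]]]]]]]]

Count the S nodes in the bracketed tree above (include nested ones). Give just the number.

3

The S constituents are: [S each committee without a frozen simple solution below some modern document concluded that Dmitri admitted that that mountain near this instrument pointed behind him]; [S Dmitri admitted that that mountain near this instrument pointed behind him]; [S that mountain near this instrument pointed behind him]. Total: 3.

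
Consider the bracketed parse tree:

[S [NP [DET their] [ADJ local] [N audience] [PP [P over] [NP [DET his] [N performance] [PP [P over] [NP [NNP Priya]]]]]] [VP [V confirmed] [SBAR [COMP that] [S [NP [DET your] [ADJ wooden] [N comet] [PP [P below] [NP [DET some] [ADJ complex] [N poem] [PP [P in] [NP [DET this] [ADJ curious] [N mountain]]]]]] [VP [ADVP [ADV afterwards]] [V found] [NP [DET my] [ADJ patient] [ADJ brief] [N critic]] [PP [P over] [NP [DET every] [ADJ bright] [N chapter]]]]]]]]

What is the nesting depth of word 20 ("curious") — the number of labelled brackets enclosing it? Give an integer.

10

Path from the root down to the word: S → VP → SBAR → S → NP → PP → NP → PP → NP → ADJ. That is 10 enclosing brackets.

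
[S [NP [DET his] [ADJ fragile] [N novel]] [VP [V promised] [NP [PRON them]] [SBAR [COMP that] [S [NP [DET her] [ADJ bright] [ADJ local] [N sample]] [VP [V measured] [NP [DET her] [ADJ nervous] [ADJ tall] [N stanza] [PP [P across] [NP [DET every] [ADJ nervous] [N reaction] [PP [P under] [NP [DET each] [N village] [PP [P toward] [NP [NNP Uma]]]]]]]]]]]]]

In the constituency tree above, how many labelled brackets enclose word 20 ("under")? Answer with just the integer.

The word sits inside P, which is inside PP, inside NP, inside PP, inside NP, inside VP, inside S, inside SBAR, inside VP, inside S — 10 brackets in all.

10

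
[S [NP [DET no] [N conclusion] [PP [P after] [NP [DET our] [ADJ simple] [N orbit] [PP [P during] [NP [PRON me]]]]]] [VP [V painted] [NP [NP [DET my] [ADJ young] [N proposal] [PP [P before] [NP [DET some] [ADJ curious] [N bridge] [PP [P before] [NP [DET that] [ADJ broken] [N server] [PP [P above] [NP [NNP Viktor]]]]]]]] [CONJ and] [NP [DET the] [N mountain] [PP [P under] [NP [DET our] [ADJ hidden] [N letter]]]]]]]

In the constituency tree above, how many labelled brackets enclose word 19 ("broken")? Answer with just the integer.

The word sits inside ADJ, which is inside NP, inside PP, inside NP, inside PP, inside NP, inside NP, inside VP, inside S — 9 brackets in all.

9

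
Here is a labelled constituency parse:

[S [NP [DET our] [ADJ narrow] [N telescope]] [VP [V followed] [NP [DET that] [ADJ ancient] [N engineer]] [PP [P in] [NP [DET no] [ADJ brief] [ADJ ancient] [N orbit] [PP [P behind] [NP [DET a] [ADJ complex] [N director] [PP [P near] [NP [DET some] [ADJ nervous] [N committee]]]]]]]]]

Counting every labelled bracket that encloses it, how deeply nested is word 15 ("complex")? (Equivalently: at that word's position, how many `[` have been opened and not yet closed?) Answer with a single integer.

7

Path from the root down to the word: S → VP → PP → NP → PP → NP → ADJ. That is 7 enclosing brackets.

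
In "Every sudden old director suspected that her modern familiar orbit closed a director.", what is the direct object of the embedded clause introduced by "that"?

a director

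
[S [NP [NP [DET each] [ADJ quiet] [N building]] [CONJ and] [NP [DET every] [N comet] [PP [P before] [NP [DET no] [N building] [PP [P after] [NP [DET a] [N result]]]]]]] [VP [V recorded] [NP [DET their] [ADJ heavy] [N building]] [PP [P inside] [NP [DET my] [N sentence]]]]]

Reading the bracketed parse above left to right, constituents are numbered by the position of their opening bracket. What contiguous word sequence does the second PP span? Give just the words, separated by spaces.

after a result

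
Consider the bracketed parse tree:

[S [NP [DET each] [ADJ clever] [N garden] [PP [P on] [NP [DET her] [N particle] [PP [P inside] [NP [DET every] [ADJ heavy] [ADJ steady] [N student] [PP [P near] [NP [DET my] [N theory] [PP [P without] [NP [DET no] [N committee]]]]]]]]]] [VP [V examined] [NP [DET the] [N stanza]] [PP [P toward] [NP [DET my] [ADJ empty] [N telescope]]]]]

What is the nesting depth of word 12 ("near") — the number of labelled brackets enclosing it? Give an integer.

The word sits inside P, which is inside PP, inside NP, inside PP, inside NP, inside PP, inside NP, inside S — 8 brackets in all.

8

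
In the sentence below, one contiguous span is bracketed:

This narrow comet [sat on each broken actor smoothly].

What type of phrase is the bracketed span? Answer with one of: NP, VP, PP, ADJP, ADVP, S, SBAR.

The span is built around the verb "sat" — a verb phrase (VP).

VP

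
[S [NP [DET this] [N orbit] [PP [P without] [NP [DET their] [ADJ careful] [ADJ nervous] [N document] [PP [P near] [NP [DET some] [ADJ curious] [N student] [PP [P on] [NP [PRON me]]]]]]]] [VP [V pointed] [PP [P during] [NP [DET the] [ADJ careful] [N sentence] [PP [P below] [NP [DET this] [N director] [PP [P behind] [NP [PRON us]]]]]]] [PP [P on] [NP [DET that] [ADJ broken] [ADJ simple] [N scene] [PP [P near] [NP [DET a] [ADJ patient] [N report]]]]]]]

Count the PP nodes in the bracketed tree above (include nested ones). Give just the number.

8

Scanning left to right, an opening `[PP` appears at word positions 3, 8, 12, 15, 19, 22, 24, 29 — 8 in total.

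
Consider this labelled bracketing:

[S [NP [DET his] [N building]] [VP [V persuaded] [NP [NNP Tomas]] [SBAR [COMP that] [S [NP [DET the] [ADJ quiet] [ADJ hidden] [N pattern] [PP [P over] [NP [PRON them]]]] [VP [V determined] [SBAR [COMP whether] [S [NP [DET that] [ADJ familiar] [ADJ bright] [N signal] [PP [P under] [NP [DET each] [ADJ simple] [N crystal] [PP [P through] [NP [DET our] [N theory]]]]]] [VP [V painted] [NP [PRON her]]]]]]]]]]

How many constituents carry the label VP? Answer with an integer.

3

Scanning left to right, an opening `[VP` appears at word positions 3, 12, 25 — 3 in total.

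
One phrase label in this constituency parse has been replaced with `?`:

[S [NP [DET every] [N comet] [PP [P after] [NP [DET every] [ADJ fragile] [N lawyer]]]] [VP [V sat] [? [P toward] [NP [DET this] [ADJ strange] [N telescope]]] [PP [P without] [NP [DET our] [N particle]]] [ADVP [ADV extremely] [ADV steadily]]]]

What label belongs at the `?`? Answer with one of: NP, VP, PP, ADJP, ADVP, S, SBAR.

PP

Looking at what the `?` directly dominates — P 'toward', NP — this is a prepositional phrase (PP).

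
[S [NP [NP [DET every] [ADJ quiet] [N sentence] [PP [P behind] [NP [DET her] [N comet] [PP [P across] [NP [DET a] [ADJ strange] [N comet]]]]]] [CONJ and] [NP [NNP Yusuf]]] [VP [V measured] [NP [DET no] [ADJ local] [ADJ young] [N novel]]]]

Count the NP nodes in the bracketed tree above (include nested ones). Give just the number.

Listing each NP by its span: [NP every quiet sentence behind her comet across a strange comet and Yusuf]; [NP every quiet sentence behind her comet across a strange comet]; [NP her comet across a strange comet]; [NP a strange comet]; [NP Yusuf]; [NP no local young novel] — that makes 6.

6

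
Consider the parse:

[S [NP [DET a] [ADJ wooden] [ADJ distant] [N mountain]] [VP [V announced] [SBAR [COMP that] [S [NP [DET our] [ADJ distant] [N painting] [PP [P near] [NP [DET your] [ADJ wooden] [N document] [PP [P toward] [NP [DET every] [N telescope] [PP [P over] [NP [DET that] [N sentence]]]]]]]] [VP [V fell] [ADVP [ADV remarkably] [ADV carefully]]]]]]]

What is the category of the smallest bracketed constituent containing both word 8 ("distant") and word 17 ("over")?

NP

The smallest bracket enclosing both words is [NP our distant painting near your wooden document toward every telescope over that sentence], so the label is NP.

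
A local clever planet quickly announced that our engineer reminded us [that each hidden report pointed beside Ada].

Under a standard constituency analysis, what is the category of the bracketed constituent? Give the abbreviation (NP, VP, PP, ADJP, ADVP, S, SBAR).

SBAR

The span is built around the complementizer "that" — a subordinate clause (SBAR).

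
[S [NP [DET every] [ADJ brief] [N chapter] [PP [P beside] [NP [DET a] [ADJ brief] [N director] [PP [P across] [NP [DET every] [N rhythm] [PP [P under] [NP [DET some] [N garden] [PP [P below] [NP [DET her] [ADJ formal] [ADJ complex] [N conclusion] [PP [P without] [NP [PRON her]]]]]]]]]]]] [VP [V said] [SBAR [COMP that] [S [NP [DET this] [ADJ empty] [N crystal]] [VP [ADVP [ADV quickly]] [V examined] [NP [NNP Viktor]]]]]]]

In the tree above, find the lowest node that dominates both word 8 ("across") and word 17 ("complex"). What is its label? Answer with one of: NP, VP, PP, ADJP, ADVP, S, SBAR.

PP

Word 8 lies under S → NP → PP → NP → PP → P; word 17 lies under S → NP → PP → NP → PP → NP → PP → NP → PP → NP → ADJ. The lowest shared node is the PP.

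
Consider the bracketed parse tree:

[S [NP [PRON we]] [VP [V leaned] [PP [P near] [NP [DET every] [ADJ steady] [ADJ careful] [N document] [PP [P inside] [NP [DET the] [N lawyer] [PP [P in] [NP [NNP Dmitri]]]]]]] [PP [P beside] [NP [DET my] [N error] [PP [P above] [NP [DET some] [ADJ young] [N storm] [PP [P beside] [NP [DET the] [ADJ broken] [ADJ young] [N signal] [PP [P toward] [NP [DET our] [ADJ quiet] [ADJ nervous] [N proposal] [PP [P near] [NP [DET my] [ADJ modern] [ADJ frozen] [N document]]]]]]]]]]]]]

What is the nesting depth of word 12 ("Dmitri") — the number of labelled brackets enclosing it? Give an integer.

9

Counting open brackets not yet closed at "Dmitri": [S [VP [PP [NP [PP [NP [PP [NP [NNP = 9.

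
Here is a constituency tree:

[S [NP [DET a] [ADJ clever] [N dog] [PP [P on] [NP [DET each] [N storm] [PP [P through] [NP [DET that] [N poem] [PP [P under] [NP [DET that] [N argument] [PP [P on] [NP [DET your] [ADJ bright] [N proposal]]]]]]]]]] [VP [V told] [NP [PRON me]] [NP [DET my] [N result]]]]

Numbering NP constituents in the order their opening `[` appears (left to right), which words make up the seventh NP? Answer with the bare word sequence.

my result

In left-to-right order the NP constituents are "a clever dog on each storm through that poem under that argument on your bright proposal"; "each storm through that poem under that argument on your bright proposal"; "that poem under that argument on your bright proposal"; "that argument on your bright proposal"; "your bright proposal"; "me"; "my result". Number 7 is "my result".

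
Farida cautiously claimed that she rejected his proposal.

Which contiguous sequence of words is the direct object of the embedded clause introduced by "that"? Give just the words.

his proposal

Within the embedded clause introduced by "that", the direct object of "rejected" is "his proposal".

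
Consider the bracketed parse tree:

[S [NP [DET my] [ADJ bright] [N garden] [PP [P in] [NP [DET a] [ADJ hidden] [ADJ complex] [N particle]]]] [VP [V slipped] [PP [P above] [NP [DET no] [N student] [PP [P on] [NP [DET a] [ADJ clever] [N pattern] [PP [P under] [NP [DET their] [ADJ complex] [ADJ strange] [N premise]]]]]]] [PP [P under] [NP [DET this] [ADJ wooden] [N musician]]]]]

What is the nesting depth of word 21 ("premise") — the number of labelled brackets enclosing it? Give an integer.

9

Counting open brackets not yet closed at "premise": [S [VP [PP [NP [PP [NP [PP [NP [N = 9.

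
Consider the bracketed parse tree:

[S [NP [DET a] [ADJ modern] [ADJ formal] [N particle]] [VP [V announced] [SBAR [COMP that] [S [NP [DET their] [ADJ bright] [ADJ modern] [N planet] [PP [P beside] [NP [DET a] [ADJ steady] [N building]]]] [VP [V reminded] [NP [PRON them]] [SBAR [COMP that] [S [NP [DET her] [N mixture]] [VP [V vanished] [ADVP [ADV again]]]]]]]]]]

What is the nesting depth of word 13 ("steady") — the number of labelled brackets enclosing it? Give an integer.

8

The word sits inside ADJ, which is inside NP, inside PP, inside NP, inside S, inside SBAR, inside VP, inside S — 8 brackets in all.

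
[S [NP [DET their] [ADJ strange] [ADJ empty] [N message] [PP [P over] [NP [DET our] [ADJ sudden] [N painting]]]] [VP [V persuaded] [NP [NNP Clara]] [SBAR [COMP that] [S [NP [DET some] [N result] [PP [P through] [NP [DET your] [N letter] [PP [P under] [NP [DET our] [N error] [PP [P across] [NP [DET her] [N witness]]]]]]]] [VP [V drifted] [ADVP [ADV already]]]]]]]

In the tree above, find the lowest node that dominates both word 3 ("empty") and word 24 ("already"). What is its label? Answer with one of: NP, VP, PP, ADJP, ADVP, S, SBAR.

S

Word 3 lies under S → NP → ADJ; word 24 lies under S → VP → SBAR → S → VP → ADVP → ADV. The lowest shared node is the S.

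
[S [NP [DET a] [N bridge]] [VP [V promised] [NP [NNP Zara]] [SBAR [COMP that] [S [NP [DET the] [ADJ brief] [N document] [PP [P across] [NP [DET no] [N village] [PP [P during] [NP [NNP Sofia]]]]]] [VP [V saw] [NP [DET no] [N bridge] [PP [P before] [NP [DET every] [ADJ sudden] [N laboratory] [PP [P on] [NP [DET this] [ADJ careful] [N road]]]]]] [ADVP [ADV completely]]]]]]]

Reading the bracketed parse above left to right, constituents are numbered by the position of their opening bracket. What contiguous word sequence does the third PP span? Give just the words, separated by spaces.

before every sudden laboratory on this careful road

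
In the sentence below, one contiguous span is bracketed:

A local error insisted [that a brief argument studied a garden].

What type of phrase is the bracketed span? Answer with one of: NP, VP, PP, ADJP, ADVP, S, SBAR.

"that" is the head of the bracketed span, so the span is a subordinate clause: SBAR.

SBAR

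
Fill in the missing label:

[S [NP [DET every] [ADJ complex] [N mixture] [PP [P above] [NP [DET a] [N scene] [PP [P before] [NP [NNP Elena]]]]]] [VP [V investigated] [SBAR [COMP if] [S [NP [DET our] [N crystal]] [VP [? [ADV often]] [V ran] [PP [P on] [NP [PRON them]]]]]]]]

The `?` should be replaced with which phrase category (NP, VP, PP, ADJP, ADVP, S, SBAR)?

ADVP

A constituent whose immediate children are ADV 'often' is an adverb phrase: ADVP.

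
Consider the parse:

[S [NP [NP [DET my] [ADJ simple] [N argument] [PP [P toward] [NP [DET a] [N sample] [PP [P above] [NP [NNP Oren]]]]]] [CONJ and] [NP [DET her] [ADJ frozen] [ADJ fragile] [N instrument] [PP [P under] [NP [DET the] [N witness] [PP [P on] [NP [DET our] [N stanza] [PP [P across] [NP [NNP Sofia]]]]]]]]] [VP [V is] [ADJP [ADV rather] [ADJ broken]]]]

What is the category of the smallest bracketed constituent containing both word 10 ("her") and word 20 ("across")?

NP

Both words fall inside [NP her frozen fragile instrument under the witness on our stanza across Sofia] (words 10–21), and no smaller constituent contains them both. Label: NP.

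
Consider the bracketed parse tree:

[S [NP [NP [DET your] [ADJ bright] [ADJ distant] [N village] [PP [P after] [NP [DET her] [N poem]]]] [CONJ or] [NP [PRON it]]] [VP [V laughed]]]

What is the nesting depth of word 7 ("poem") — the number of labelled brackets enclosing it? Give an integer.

The word sits inside N, which is inside NP, inside PP, inside NP, inside NP, inside S — 6 brackets in all.

6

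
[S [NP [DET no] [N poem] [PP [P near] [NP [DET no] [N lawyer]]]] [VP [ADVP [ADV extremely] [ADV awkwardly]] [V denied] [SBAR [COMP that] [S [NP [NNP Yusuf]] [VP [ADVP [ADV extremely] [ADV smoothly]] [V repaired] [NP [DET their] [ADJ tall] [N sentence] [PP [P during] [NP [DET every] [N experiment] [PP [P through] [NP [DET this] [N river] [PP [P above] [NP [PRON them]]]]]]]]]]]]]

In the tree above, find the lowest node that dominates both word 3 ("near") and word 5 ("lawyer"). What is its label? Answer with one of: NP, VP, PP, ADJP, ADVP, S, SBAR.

The smallest bracket enclosing both words is [PP near no lawyer], so the label is PP.

PP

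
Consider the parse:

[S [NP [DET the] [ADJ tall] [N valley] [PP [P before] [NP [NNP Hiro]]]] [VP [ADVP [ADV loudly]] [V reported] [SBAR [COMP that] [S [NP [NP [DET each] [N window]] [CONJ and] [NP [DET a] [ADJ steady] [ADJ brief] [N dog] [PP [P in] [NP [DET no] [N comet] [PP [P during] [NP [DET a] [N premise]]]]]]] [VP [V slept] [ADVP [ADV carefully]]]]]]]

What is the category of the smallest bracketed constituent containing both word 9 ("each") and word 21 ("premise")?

Both words fall inside [NP each window and a steady brief dog in no comet during a premise] (words 9–21), and no smaller constituent contains them both. Label: NP.

NP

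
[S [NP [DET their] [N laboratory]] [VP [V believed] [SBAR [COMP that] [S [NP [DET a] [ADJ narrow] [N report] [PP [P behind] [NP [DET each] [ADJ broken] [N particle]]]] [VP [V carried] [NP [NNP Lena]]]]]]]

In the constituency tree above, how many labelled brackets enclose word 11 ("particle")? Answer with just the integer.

8

Path from the root down to the word: S → VP → SBAR → S → NP → PP → NP → N. That is 8 enclosing brackets.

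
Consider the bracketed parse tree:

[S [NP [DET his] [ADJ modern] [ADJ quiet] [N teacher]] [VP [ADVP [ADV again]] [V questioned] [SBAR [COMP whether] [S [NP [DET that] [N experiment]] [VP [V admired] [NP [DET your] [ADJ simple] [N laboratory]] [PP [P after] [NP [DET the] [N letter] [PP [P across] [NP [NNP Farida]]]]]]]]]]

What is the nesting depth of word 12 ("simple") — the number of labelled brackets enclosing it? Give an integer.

The word sits inside ADJ, which is inside NP, inside VP, inside S, inside SBAR, inside VP, inside S — 7 brackets in all.

7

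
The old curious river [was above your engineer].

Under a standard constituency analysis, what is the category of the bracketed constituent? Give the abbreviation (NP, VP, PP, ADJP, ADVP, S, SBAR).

VP

"was" is the head of the bracketed span, so the span is a verb phrase: VP.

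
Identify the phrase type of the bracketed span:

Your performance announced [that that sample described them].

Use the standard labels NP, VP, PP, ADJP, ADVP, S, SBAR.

SBAR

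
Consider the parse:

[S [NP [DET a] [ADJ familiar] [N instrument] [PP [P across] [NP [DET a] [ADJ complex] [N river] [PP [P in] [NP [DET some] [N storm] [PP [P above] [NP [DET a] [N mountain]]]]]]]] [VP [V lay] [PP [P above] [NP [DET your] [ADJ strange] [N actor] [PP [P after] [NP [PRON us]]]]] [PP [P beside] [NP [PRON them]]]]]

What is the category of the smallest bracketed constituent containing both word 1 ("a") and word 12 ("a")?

Word 1 lies under S → NP → DET; word 12 lies under S → NP → PP → NP → PP → NP → PP → NP → DET. The lowest shared node is the NP.

NP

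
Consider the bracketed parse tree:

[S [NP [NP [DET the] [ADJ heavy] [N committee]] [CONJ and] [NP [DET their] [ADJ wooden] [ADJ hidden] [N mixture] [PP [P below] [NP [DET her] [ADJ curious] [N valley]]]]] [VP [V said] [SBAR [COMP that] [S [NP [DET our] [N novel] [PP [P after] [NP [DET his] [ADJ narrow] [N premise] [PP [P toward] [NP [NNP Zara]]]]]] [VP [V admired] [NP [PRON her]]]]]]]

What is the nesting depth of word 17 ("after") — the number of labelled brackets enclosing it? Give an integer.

7

Counting open brackets not yet closed at "after": [S [VP [SBAR [S [NP [PP [P = 7.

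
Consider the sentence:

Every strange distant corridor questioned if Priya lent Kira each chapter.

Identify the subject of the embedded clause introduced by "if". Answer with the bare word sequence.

"Priya" is the NP that combines with the VP headed by "lent" to form the embedded clause introduced by "if" — the subject.

Priya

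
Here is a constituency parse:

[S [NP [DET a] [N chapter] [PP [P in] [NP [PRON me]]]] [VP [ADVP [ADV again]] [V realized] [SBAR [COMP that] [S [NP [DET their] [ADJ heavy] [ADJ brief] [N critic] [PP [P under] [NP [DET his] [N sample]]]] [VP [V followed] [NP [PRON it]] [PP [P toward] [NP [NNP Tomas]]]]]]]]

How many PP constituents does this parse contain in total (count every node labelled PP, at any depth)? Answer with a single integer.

Listing each PP by its span: [PP in me]; [PP under his sample]; [PP toward Tomas] — that makes 3.

3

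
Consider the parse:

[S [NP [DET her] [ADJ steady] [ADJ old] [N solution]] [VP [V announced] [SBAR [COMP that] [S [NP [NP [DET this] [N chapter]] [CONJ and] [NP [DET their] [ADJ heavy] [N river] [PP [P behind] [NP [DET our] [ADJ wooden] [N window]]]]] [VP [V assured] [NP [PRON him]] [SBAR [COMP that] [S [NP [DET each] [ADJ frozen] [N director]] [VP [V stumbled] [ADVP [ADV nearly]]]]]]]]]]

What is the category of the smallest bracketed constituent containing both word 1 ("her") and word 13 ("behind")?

S

Word 1 lies under S → NP → DET; word 13 lies under S → VP → SBAR → S → NP → NP → PP → P. The lowest shared node is the S.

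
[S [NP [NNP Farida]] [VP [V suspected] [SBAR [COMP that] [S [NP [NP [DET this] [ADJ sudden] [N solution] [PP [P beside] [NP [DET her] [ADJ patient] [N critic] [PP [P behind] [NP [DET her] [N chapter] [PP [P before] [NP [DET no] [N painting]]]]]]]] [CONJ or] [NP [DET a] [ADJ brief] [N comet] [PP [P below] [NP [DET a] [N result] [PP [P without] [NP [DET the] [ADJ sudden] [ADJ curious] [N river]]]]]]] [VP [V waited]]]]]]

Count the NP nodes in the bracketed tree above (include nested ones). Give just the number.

9

Scanning left to right, an opening `[NP` appears at word positions 1, 4, 4, 8, 12, 15, 18, 22, 25 — 9 in total.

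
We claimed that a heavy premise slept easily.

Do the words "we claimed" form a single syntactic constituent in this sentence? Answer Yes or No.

No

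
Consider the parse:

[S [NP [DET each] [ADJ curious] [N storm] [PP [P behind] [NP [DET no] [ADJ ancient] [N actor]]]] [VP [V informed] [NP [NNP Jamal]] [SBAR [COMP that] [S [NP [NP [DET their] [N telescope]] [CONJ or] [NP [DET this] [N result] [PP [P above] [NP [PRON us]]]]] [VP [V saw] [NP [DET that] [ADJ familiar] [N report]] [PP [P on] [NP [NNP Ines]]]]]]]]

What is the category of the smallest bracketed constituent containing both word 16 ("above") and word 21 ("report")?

S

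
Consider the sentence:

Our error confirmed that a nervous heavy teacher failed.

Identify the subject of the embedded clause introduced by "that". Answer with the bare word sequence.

a nervous heavy teacher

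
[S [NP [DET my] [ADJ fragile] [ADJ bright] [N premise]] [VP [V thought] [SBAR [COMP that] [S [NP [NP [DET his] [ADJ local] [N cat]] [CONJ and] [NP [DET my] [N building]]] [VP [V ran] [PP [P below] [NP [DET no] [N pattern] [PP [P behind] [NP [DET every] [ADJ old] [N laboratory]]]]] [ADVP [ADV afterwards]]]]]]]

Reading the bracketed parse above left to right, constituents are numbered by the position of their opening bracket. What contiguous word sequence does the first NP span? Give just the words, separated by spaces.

my fragile bright premise

The NP opening brackets appear, in order, over: "my fragile bright premise"; "his local cat and my building"; "his local cat"; "my building"; "no pattern behind every old laboratory"; "every old laboratory". The first one spans "my fragile bright premise".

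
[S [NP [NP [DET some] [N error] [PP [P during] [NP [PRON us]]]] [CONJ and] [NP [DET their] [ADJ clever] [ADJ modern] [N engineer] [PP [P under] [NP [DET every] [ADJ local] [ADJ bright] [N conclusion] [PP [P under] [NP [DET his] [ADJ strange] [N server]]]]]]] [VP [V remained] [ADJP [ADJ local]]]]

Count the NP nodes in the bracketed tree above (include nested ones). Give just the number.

6

Listing each NP by its span: [NP some error during us and their clever modern engineer under every local bright conclusion under his strange server]; [NP some error during us]; [NP us]; [NP their clever modern engineer under every local bright conclusion under his strange server]; [NP every local bright conclusion under his strange server]; [NP his strange server] — that makes 6.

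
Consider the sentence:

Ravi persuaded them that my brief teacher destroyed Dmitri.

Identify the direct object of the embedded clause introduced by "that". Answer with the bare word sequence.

Dmitri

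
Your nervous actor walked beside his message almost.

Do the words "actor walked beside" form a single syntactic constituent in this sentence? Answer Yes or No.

No

The smallest constituent containing the whole sequence is the clause [S your nervous actor walked beside his message almost], but the sequence is only part of it — it straddles the boundary between noun phrase "your nervous actor" and verb phrase "walked beside his message almost".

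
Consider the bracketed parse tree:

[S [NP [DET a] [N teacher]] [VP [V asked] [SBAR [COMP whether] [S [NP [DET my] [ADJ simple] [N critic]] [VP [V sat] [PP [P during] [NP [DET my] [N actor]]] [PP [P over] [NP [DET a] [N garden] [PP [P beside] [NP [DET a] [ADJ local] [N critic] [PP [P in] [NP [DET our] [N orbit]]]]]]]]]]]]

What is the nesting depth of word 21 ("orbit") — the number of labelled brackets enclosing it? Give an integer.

Counting open brackets not yet closed at "orbit": [S [VP [SBAR [S [VP [PP [NP [PP [NP [PP [NP [N = 12.

12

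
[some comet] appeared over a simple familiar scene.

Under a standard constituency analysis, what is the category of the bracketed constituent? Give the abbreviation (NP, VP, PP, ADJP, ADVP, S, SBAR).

NP

"comet" is the head of the bracketed span, so the span is a noun phrase: NP.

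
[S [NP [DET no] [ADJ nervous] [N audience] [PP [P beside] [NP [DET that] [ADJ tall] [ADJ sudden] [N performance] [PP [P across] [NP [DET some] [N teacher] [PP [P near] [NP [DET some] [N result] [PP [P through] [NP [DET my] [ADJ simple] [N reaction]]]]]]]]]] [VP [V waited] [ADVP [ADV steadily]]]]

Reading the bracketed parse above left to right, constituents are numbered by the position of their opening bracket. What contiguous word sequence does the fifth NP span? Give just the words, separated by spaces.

my simple reaction

In left-to-right order the NP constituents are "no nervous audience beside that tall sudden performance across some teacher near some result through my simple reaction"; "that tall sudden performance across some teacher near some result through my simple reaction"; "some teacher near some result through my simple reaction"; "some result through my simple reaction"; "my simple reaction". Number 5 is "my simple reaction".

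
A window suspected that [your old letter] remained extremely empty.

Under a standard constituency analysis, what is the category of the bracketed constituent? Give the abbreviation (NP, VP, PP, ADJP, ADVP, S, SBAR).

The span is built around the noun "letter" — a noun phrase (NP).

NP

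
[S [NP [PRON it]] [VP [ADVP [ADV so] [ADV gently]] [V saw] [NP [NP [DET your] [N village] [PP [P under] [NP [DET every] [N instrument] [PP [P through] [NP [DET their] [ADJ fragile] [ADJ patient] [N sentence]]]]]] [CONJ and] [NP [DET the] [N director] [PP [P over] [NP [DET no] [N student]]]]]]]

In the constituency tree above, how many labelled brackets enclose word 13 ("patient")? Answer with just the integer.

9

The word sits inside ADJ, which is inside NP, inside PP, inside NP, inside PP, inside NP, inside NP, inside VP, inside S — 9 brackets in all.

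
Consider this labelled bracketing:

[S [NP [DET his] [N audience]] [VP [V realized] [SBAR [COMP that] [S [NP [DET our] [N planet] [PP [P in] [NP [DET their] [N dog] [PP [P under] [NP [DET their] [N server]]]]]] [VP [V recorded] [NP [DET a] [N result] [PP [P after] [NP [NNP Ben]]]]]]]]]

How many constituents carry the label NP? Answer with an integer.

The NP constituents are: [NP his audience]; [NP our planet in their dog under their server]; [NP their dog under their server]; [NP their server]; [NP a result after Ben]; [NP Ben]. Total: 6.

6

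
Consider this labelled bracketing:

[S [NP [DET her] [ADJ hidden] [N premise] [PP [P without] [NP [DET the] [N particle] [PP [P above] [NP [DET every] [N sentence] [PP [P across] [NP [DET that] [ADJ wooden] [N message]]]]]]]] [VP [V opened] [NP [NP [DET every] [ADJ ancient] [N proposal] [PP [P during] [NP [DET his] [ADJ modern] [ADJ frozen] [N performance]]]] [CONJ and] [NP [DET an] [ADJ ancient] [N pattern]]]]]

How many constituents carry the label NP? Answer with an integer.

Scanning left to right, an opening `[NP` appears at word positions 1, 5, 8, 11, 15, 15, 19, 24 — 8 in total.

8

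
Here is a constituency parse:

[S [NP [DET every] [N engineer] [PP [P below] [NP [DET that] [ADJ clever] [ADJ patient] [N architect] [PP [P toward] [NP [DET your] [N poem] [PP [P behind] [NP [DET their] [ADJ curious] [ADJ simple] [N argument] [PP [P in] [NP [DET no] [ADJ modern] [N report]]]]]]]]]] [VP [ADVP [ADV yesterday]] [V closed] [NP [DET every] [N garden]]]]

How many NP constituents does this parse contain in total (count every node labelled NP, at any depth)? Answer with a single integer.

6

Listing each NP by its span: [NP every engineer below that clever patient architect toward your poem behind their curious simple argument in no modern report]; [NP that clever patient architect toward your poem behind their curious simple argument in no modern report]; [NP your poem behind their curious simple argument in no modern report]; [NP their curious simple argument in no modern report]; [NP no modern report]; [NP every garden] — that makes 6.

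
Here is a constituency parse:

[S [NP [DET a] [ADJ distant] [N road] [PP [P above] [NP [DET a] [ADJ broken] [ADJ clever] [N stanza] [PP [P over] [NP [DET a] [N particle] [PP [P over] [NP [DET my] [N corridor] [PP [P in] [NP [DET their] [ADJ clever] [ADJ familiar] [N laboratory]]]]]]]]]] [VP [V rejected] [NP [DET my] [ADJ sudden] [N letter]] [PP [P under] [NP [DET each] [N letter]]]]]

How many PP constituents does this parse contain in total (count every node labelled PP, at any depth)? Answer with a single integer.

Listing each PP by its span: [PP above a broken clever stanza over a particle over my corridor in their clever familiar laboratory]; [PP over a particle over my corridor in their clever familiar laboratory]; [PP over my corridor in their clever familiar laboratory]; [PP in their clever familiar laboratory]; [PP under each letter] — that makes 5.

5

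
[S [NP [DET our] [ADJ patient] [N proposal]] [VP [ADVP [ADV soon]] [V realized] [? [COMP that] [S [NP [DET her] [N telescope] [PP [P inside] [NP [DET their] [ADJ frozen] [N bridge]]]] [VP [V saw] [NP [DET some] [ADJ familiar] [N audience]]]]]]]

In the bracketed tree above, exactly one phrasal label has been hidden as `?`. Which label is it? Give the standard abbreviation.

A constituent whose immediate children are COMP 'that', S is a subordinate clause: SBAR.

SBAR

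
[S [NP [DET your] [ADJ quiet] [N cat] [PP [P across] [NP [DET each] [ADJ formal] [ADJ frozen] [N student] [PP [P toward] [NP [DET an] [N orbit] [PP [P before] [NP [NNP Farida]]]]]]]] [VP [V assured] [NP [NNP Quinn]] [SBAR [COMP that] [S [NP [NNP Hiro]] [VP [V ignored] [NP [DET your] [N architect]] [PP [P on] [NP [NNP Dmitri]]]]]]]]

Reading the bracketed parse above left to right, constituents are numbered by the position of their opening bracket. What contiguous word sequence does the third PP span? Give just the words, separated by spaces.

before Farida

Opening `[PP` markers occur at word positions 4, 9, 12, 21; the third of these opens the constituent [PP before Farida].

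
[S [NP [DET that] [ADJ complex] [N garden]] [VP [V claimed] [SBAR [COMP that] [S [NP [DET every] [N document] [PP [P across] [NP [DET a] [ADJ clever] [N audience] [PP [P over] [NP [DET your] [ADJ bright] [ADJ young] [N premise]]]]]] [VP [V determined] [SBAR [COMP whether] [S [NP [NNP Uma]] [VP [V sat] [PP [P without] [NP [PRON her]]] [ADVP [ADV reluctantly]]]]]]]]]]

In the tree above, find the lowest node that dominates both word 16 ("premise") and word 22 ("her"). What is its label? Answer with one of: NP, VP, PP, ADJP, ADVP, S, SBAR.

S

Word 16 lies under S → VP → SBAR → S → NP → PP → NP → PP → NP → N; word 22 lies under S → VP → SBAR → S → VP → SBAR → S → VP → PP → NP → PRON. The lowest shared node is the S.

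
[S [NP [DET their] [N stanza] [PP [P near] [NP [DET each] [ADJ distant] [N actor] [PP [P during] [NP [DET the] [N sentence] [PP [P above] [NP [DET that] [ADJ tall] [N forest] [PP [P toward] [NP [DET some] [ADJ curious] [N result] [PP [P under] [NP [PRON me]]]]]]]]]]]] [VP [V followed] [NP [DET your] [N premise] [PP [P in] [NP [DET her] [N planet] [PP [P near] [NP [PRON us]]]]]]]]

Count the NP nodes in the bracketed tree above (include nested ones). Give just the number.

The NP constituents are: [NP their stanza near each distant actor during the sentence above that tall forest toward some curious result under me]; [NP each distant actor during the sentence above that tall forest toward some curious result under me]; [NP the sentence above that tall forest toward some curious result under me]; [NP that tall forest toward some curious result under me]; [NP some curious result under me]; [NP me] …. Total: 9.

9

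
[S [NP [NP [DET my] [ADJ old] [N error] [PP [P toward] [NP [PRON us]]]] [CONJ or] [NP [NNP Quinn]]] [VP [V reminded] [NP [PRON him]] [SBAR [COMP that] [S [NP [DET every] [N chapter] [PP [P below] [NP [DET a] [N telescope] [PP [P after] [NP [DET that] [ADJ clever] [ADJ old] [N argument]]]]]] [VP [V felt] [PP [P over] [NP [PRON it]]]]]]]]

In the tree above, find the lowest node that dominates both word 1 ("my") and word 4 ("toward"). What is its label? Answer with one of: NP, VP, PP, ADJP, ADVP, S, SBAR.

Both words fall inside [NP my old error toward us] (words 1–5), and no smaller constituent contains them both. Label: NP.

NP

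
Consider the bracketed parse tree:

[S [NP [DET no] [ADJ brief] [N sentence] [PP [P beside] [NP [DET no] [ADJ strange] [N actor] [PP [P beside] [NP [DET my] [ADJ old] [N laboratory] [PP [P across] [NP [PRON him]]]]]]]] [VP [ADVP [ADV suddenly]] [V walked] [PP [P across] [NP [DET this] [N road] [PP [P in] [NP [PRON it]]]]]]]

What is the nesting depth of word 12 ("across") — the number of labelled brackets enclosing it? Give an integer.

Counting open brackets not yet closed at "across": [S [NP [PP [NP [PP [NP [PP [P = 8.

8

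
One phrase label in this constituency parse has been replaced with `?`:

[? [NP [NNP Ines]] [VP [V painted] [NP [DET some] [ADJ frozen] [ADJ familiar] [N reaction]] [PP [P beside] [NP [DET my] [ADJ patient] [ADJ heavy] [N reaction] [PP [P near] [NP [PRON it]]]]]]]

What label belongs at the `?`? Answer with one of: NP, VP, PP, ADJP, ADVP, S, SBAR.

S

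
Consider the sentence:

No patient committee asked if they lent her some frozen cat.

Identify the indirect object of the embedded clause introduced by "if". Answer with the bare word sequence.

The verb of the embedded clause introduced by "if" is "lent"; its indirect object is the NP "her".

her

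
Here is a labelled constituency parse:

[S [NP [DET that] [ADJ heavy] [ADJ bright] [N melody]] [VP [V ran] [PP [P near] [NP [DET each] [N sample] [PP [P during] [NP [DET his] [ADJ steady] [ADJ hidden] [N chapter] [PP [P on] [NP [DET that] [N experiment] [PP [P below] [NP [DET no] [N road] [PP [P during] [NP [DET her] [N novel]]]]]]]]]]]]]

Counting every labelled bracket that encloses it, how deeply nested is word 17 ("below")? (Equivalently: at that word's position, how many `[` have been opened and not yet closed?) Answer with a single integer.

10

Counting open brackets not yet closed at "below": [S [VP [PP [NP [PP [NP [PP [NP [PP [P = 10.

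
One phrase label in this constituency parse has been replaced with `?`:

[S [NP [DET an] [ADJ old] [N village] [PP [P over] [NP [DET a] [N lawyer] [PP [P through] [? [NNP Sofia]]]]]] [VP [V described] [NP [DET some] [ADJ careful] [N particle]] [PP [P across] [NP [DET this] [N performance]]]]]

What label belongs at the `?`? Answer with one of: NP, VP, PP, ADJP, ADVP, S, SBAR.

NP

Looking at what the `?` directly dominates — NNP 'Sofia' — this is a noun phrase (NP).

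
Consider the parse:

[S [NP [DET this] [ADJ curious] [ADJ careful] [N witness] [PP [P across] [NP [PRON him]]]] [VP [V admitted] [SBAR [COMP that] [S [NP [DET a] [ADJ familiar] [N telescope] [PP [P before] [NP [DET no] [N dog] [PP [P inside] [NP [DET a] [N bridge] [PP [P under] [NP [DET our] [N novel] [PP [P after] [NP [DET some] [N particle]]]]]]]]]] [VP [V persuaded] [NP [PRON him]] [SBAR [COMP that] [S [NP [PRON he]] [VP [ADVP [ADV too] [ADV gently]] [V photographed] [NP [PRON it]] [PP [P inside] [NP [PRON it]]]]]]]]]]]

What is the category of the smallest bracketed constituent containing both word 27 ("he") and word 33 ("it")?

S

Word 27 lies under S → VP → SBAR → S → VP → SBAR → S → NP → PRON; word 33 lies under S → VP → SBAR → S → VP → SBAR → S → VP → PP → NP → PRON. The lowest shared node is the S.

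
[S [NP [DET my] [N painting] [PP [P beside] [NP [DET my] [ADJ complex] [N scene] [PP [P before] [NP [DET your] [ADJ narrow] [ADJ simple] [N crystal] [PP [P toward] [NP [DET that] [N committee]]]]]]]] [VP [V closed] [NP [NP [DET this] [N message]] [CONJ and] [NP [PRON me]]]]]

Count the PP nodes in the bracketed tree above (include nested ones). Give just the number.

3

Listing each PP by its span: [PP beside my complex scene before your narrow simple crystal toward that committee]; [PP before your narrow simple crystal toward that committee]; [PP toward that committee] — that makes 3.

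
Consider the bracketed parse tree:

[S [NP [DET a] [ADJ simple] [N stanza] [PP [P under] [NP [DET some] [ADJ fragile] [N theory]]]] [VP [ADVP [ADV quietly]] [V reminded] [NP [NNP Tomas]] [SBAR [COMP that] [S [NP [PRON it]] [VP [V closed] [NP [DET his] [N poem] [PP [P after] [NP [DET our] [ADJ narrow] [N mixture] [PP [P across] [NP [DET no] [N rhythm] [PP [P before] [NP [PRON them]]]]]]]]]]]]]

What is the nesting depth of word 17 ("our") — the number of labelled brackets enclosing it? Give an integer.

The word sits inside DET, which is inside NP, inside PP, inside NP, inside VP, inside S, inside SBAR, inside VP, inside S — 9 brackets in all.

9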